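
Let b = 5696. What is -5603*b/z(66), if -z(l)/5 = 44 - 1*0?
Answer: 7978672/55 ≈ 1.4507e+5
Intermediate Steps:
z(l) = -220 (z(l) = -5*(44 - 1*0) = -5*(44 + 0) = -5*44 = -220)
-5603*b/z(66) = -5603/((-220/5696)) = -5603/((-220*1/5696)) = -5603/(-55/1424) = -5603*(-1424/55) = 7978672/55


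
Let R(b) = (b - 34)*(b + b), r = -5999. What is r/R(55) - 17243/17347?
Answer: -169889/47310 ≈ -3.5910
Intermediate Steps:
R(b) = 2*b*(-34 + b) (R(b) = (-34 + b)*(2*b) = 2*b*(-34 + b))
r/R(55) - 17243/17347 = -5999*1/(110*(-34 + 55)) - 17243/17347 = -5999/(2*55*21) - 17243*1/17347 = -5999/2310 - 17243/17347 = -5999*1/2310 - 17243/17347 = -857/330 - 17243/17347 = -169889/47310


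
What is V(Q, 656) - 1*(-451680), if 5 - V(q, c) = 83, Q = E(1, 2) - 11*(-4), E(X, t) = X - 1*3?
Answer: 451602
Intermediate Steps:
E(X, t) = -3 + X (E(X, t) = X - 3 = -3 + X)
Q = 42 (Q = (-3 + 1) - 11*(-4) = -2 + 44 = 42)
V(q, c) = -78 (V(q, c) = 5 - 1*83 = 5 - 83 = -78)
V(Q, 656) - 1*(-451680) = -78 - 1*(-451680) = -78 + 451680 = 451602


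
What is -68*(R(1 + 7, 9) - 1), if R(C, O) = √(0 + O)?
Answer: -136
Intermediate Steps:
R(C, O) = √O
-68*(R(1 + 7, 9) - 1) = -68*(√9 - 1) = -68*(3 - 1) = -68*2 = -136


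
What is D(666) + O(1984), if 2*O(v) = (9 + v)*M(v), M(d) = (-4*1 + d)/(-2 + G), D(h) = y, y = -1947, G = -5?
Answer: -1986699/7 ≈ -2.8381e+5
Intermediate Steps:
D(h) = -1947
M(d) = 4/7 - d/7 (M(d) = (-4*1 + d)/(-2 - 5) = (-4 + d)/(-7) = (-4 + d)*(-⅐) = 4/7 - d/7)
O(v) = (9 + v)*(4/7 - v/7)/2 (O(v) = ((9 + v)*(4/7 - v/7))/2 = (9 + v)*(4/7 - v/7)/2)
D(666) + O(1984) = -1947 - (-4 + 1984)*(9 + 1984)/14 = -1947 - 1/14*1980*1993 = -1947 - 1973070/7 = -1986699/7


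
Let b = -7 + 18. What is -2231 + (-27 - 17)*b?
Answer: -2715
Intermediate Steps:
b = 11
-2231 + (-27 - 17)*b = -2231 + (-27 - 17)*11 = -2231 - 44*11 = -2231 - 484 = -2715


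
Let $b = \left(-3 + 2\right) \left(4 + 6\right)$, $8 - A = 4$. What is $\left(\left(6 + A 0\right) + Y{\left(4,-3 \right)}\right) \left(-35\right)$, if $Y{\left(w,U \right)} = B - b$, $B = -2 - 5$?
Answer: $-315$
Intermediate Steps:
$A = 4$ ($A = 8 - 4 = 4$)
$b = -10$ ($b = \left(-1\right) 10 = -10$)
$B = -7$ ($B = -2 - 5 = -7$)
$Y{\left(w,U \right)} = 3$ ($Y{\left(w,U \right)} = -7 - -10 = -7 + 10 = 3$)
$\left(\left(6 + A 0\right) + Y{\left(4,-3 \right)}\right) \left(-35\right) = \left(\left(6 + 4 \cdot 0\right) + 3\right) \left(-35\right) = \left(\left(6 + 0\right) + 3\right) \left(-35\right) = \left(6 + 3\right) \left(-35\right) = 9 \left(-35\right) = -315$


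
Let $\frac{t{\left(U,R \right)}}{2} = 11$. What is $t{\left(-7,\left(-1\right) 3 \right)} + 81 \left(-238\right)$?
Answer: $-19256$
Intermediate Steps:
$t{\left(U,R \right)} = 22$ ($t{\left(U,R \right)} = 2 \cdot 11 = 22$)
$t{\left(-7,\left(-1\right) 3 \right)} + 81 \left(-238\right) = 22 + 81 \left(-238\right) = 22 - 19278 = -19256$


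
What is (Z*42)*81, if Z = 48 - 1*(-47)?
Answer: 323190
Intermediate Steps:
Z = 95 (Z = 48 + 47 = 95)
(Z*42)*81 = (95*42)*81 = 3990*81 = 323190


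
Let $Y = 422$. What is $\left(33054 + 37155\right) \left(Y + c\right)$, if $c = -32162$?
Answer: $-2228433660$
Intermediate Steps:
$\left(33054 + 37155\right) \left(Y + c\right) = \left(33054 + 37155\right) \left(422 - 32162\right) = 70209 \left(-31740\right) = -2228433660$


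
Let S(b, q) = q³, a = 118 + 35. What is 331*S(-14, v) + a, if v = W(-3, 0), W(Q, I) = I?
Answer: 153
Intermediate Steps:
a = 153
v = 0
331*S(-14, v) + a = 331*0³ + 153 = 331*0 + 153 = 0 + 153 = 153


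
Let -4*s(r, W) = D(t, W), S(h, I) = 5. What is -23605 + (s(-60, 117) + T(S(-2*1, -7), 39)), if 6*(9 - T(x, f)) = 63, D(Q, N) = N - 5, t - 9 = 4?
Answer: -47269/2 ≈ -23635.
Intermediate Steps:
t = 13 (t = 9 + 4 = 13)
D(Q, N) = -5 + N
s(r, W) = 5/4 - W/4 (s(r, W) = -(-5 + W)/4 = 5/4 - W/4)
T(x, f) = -3/2 (T(x, f) = 9 - ⅙*63 = 9 - 21/2 = -3/2)
-23605 + (s(-60, 117) + T(S(-2*1, -7), 39)) = -23605 + ((5/4 - ¼*117) - 3/2) = -23605 + ((5/4 - 117/4) - 3/2) = -23605 + (-28 - 3/2) = -23605 - 59/2 = -47269/2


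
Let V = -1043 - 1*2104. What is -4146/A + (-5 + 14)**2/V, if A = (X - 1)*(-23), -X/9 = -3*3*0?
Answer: -4349775/24127 ≈ -180.29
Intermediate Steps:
X = 0 (X = -9*(-3*3)*0 = -(-81)*0 = -9*0 = 0)
A = 23 (A = (0 - 1)*(-23) = -1*(-23) = 23)
V = -3147 (V = -1043 - 2104 = -3147)
-4146/A + (-5 + 14)**2/V = -4146/23 + (-5 + 14)**2/(-3147) = -4146*1/23 + 9**2*(-1/3147) = -4146/23 + 81*(-1/3147) = -4146/23 - 27/1049 = -4349775/24127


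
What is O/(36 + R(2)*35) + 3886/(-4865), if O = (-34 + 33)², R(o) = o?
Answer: -407051/515690 ≈ -0.78933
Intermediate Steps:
O = 1 (O = (-1)² = 1)
O/(36 + R(2)*35) + 3886/(-4865) = 1/(36 + 2*35) + 3886/(-4865) = 1/(36 + 70) + 3886*(-1/4865) = 1/106 - 3886/4865 = -407051/515690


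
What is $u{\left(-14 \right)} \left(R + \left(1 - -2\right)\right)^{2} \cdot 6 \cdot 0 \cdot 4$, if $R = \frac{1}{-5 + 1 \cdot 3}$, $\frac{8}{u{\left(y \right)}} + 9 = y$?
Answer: $0$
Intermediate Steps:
$u{\left(y \right)} = \frac{8}{-9 + y}$
$R = - \frac{1}{2}$ ($R = \frac{1}{-5 + 3} = \frac{1}{-2} = - \frac{1}{2} \approx -0.5$)
$u{\left(-14 \right)} \left(R + \left(1 - -2\right)\right)^{2} \cdot 6 \cdot 0 \cdot 4 = \frac{8}{-9 - 14} \left(- \frac{1}{2} + \left(1 - -2\right)\right)^{2} \cdot 6 \cdot 0 \cdot 4 = \frac{8}{-23} \left(- \frac{1}{2} + \left(1 + 2\right)\right)^{2} \cdot 0 \cdot 4 = 8 \left(- \frac{1}{23}\right) \left(- \frac{1}{2} + 3\right)^{2} \cdot 0 \cdot 4 = - \frac{8 \left(\frac{5}{2}\right)^{2} \cdot 0 \cdot 4}{23} = - \frac{8 \cdot \frac{25}{4} \cdot 0 \cdot 4}{23} = - \frac{8 \cdot 0 \cdot 4}{23} = \left(- \frac{8}{23}\right) 0 = 0$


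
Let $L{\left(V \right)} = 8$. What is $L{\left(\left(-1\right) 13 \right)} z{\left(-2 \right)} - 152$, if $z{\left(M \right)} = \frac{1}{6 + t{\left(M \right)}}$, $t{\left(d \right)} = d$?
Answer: $-150$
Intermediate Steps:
$z{\left(M \right)} = \frac{1}{6 + M}$
$L{\left(\left(-1\right) 13 \right)} z{\left(-2 \right)} - 152 = \frac{8}{6 - 2} - 152 = \frac{8}{4} - 152 = 8 \cdot \frac{1}{4} - 152 = 2 - 152 = -150$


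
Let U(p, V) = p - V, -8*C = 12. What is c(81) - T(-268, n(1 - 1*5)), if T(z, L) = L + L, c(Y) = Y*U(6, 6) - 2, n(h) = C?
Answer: 1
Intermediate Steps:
C = -3/2 (C = -1/8*12 = -3/2 ≈ -1.5000)
n(h) = -3/2
c(Y) = -2 (c(Y) = Y*(6 - 1*6) - 2 = Y*(6 - 6) - 2 = Y*0 - 2 = 0 - 2 = -2)
T(z, L) = 2*L
c(81) - T(-268, n(1 - 1*5)) = -2 - 2*(-3)/2 = -2 - 1*(-3) = -2 + 3 = 1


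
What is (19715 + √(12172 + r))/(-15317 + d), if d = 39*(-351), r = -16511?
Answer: -19715/29006 - I*√4339/29006 ≈ -0.67969 - 0.0022709*I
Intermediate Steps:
d = -13689
(19715 + √(12172 + r))/(-15317 + d) = (19715 + √(12172 - 16511))/(-15317 - 13689) = (19715 + √(-4339))/(-29006) = (19715 + I*√4339)*(-1/29006) = -19715/29006 - I*√4339/29006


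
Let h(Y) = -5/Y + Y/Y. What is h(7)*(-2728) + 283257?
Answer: 1977343/7 ≈ 2.8248e+5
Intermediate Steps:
h(Y) = 1 - 5/Y (h(Y) = -5/Y + 1 = 1 - 5/Y)
h(7)*(-2728) + 283257 = ((-5 + 7)/7)*(-2728) + 283257 = ((⅐)*2)*(-2728) + 283257 = (2/7)*(-2728) + 283257 = -5456/7 + 283257 = 1977343/7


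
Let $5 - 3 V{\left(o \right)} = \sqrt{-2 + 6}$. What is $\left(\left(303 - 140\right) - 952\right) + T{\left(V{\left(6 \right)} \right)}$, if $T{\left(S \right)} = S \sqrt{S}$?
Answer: $-788$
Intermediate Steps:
$V{\left(o \right)} = 1$ ($V{\left(o \right)} = \frac{5}{3} - \frac{\sqrt{-2 + 6}}{3} = \frac{5}{3} - \frac{\sqrt{4}}{3} = \frac{5}{3} - \frac{2}{3} = 1$)
$T{\left(S \right)} = S^{\frac{3}{2}}$
$\left(\left(303 - 140\right) - 952\right) + T{\left(V{\left(6 \right)} \right)} = \left(\left(303 - 140\right) - 952\right) + 1^{\frac{3}{2}} = \left(163 - 952\right) + 1 = -789 + 1 = -788$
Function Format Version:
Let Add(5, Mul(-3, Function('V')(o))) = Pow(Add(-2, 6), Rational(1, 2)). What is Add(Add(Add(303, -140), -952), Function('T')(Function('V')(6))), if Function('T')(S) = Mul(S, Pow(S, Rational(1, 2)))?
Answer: -788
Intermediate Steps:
Function('V')(o) = 1 (Function('V')(o) = Add(Rational(5, 3), Mul(Rational(-1, 3), Pow(Add(-2, 6), Rational(1, 2)))) = Add(Rational(5, 3), Mul(Rational(-1, 3), Pow(4, Rational(1, 2)))) = Add(Rational(5, 3), Mul(Rational(-1, 3), 2)) = Add(Rational(5, 3), Rational(-2, 3)) = 1)
Function('T')(S) = Pow(S, Rational(3, 2))
Add(Add(Add(303, -140), -952), Function('T')(Function('V')(6))) = Add(Add(Add(303, -140), -952), Pow(1, Rational(3, 2))) = Add(Add(163, -952), 1) = Add(-789, 1) = -788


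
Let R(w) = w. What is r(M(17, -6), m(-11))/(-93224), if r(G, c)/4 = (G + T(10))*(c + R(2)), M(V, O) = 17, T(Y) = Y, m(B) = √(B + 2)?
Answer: -27/11653 - 81*I/23306 ≈ -0.002317 - 0.0034755*I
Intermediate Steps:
m(B) = √(2 + B)
r(G, c) = 4*(2 + c)*(10 + G) (r(G, c) = 4*((G + 10)*(c + 2)) = 4*((10 + G)*(2 + c)) = 4*((2 + c)*(10 + G)) = 4*(2 + c)*(10 + G))
r(M(17, -6), m(-11))/(-93224) = (80 + 8*17 + 40*√(2 - 11) + 4*17*√(2 - 11))/(-93224) = (80 + 136 + 40*√(-9) + 4*17*√(-9))*(-1/93224) = (80 + 136 + 40*(3*I) + 4*17*(3*I))*(-1/93224) = (80 + 136 + 120*I + 204*I)*(-1/93224) = (216 + 324*I)*(-1/93224) = -27/11653 - 81*I/23306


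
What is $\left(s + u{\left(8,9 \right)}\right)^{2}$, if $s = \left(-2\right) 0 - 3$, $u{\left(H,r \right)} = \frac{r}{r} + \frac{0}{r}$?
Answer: $4$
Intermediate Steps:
$u{\left(H,r \right)} = 1$ ($u{\left(H,r \right)} = 1 + 0 = 1$)
$s = -3$ ($s = 0 - 3 = -3$)
$\left(s + u{\left(8,9 \right)}\right)^{2} = \left(-3 + 1\right)^{2} = \left(-2\right)^{2} = 4$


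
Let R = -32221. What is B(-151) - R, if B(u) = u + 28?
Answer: 32098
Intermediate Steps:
B(u) = 28 + u
B(-151) - R = (28 - 151) - 1*(-32221) = -123 + 32221 = 32098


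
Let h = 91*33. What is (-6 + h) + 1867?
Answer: 4864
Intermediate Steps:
h = 3003
(-6 + h) + 1867 = (-6 + 3003) + 1867 = 2997 + 1867 = 4864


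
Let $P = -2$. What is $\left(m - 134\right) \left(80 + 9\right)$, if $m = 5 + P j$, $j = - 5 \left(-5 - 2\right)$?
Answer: $-17711$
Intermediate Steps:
$j = 35$ ($j = \left(-5\right) \left(-7\right) = 35$)
$m = -65$ ($m = 5 - 70 = -65$)
$\left(m - 134\right) \left(80 + 9\right) = \left(-65 - 134\right) \left(80 + 9\right) = \left(-199\right) 89 = -17711$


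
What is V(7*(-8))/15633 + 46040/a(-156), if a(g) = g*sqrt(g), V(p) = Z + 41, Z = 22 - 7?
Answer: 56/15633 + 5755*I*sqrt(39)/1521 ≈ 0.0035822 + 23.629*I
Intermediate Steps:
Z = 15
V(p) = 56 (V(p) = 15 + 41 = 56)
a(g) = g**(3/2)
V(7*(-8))/15633 + 46040/a(-156) = 56/15633 + 46040/((-156)**(3/2)) = 56*(1/15633) + 46040/((-312*I*sqrt(39))) = 56/15633 + 46040*(I*sqrt(39)/12168) = 56/15633 + 5755*I*sqrt(39)/1521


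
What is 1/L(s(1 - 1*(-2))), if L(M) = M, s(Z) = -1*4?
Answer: -1/4 ≈ -0.25000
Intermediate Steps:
s(Z) = -4
1/L(s(1 - 1*(-2))) = 1/(-4) = -1/4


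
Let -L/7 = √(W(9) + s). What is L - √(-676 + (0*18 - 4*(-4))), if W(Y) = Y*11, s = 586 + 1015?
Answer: -70*√17 - 2*I*√165 ≈ -288.62 - 25.69*I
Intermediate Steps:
s = 1601
W(Y) = 11*Y
L = -70*√17 (L = -7*√(11*9 + 1601) = -7*√(99 + 1601) = -70*√17 ≈ -288.62)
L - √(-676 + (0*18 - 4*(-4))) = -70*√17 - √(-676 + (0*18 - 4*(-4))) = -70*√17 - √(-676 + (0 + 16)) = -70*√17 - √(-676 + 16) = -70*√17 - √(-660) = -70*√17 - 2*I*√165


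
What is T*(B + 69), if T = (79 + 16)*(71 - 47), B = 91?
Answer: 364800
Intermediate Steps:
T = 2280 (T = 95*24 = 2280)
T*(B + 69) = 2280*(91 + 69) = 2280*160 = 364800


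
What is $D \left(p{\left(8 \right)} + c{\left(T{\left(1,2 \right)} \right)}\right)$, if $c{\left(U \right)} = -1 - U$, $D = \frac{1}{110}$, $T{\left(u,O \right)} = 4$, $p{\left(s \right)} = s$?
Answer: $\frac{3}{110} \approx 0.027273$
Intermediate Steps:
$D = \frac{1}{110} \approx 0.0090909$
$D \left(p{\left(8 \right)} + c{\left(T{\left(1,2 \right)} \right)}\right) = \frac{8 - 5}{110} = \frac{1}{110} \cdot 3 = \frac{3}{110}$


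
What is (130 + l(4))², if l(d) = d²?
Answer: 21316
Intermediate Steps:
(130 + l(4))² = (130 + 4²)² = (130 + 16)² = 146² = 21316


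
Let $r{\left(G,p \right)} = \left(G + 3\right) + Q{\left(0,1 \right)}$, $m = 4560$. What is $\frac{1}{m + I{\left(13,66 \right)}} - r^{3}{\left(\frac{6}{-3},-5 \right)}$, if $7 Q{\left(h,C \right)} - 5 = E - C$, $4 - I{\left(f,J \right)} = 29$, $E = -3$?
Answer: $- \frac{2321577}{1555505} \approx -1.4925$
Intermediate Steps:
$I{\left(f,J \right)} = -25$ ($I{\left(f,J \right)} = 4 - 29 = -25$)
$Q{\left(h,C \right)} = \frac{2}{7} - \frac{C}{7}$ ($Q{\left(h,C \right)} = \frac{5}{7} + \frac{-3 - C}{7} = \frac{5}{7} - \left(\frac{3}{7} + \frac{C}{7}\right) = \frac{2}{7} - \frac{C}{7}$)
$r{\left(G,p \right)} = \frac{22}{7} + G$ ($r{\left(G,p \right)} = \left(G + 3\right) + \left(\frac{2}{7} - \frac{1}{7}\right) = \left(3 + G\right) + \left(\frac{2}{7} - \frac{1}{7}\right) = \left(3 + G\right) + \frac{1}{7} = \frac{22}{7} + G$)
$\frac{1}{m + I{\left(13,66 \right)}} - r^{3}{\left(\frac{6}{-3},-5 \right)} = \frac{1}{4560 - 25} - \left(\frac{22}{7} + \frac{6}{-3}\right)^{3} = \frac{1}{4535} - \left(\frac{22}{7} + 6 \left(- \frac{1}{3}\right)\right)^{3} = \frac{1}{4535} - \left(\frac{22}{7} - 2\right)^{3} = \frac{1}{4535} - \left(\frac{8}{7}\right)^{3} = \frac{1}{4535} - \frac{512}{343} = - \frac{2321577}{1555505}$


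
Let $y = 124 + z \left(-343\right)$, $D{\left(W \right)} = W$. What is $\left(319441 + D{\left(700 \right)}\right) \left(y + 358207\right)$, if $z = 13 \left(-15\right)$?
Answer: $136129075456$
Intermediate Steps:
$z = -195$
$y = 67009$ ($y = 124 - -66885 = 124 + 66885 = 67009$)
$\left(319441 + D{\left(700 \right)}\right) \left(y + 358207\right) = \left(319441 + 700\right) \left(67009 + 358207\right) = 320141 \cdot 425216 = 136129075456$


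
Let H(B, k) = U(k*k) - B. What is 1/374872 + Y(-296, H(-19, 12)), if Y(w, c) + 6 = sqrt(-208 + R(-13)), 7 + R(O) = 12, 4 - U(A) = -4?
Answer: -2249231/374872 + I*sqrt(203) ≈ -6.0 + 14.248*I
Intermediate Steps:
U(A) = 8 (U(A) = 4 - 1*(-4) = 4 + 4 = 8)
H(B, k) = 8 - B
R(O) = 5 (R(O) = -7 + 12 = 5)
Y(w, c) = -6 + I*sqrt(203) (Y(w, c) = -6 + sqrt(-208 + 5) = -6 + sqrt(-203) = -6 + I*sqrt(203))
1/374872 + Y(-296, H(-19, 12)) = 1/374872 + (-6 + I*sqrt(203)) = -2249231/374872 + I*sqrt(203)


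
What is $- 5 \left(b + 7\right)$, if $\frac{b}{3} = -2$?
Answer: $-5$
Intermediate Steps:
$b = -6$ ($b = 3 \left(-2\right) = -6$)
$- 5 \left(b + 7\right) = - 5 \left(-6 + 7\right) = \left(-5\right) 1 = -5$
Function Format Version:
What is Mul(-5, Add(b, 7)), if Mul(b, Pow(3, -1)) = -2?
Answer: -5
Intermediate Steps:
b = -6 (b = Mul(3, -2) = -6)
Mul(-5, Add(b, 7)) = Mul(-5, Add(-6, 7)) = Mul(-5, 1) = -5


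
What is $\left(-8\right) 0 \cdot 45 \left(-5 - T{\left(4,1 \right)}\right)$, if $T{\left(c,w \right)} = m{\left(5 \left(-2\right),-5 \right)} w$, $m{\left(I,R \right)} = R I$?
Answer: $0$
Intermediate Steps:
$m{\left(I,R \right)} = I R$
$T{\left(c,w \right)} = 50 w$ ($T{\left(c,w \right)} = 5 \left(-2\right) \left(-5\right) w = \left(-10\right) \left(-5\right) w = 50 w$)
$\left(-8\right) 0 \cdot 45 \left(-5 - T{\left(4,1 \right)}\right) = \left(-8\right) 0 \cdot 45 \left(-5 - 50 \cdot 1\right) = 0 \cdot 45 \left(-5 - 50\right) = 0 \left(-5 - 50\right) = 0 \left(-55\right) = 0$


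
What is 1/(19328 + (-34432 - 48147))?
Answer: -1/63251 ≈ -1.5810e-5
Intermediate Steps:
1/(19328 + (-34432 - 48147)) = 1/(19328 - 82579) = 1/(-63251) = -1/63251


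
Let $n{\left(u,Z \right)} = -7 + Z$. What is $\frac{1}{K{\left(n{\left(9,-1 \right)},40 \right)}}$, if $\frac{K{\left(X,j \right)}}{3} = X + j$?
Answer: $\frac{1}{96} \approx 0.010417$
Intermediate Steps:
$K{\left(X,j \right)} = 3 X + 3 j$ ($K{\left(X,j \right)} = 3 \left(X + j\right) = 3 X + 3 j$)
$\frac{1}{K{\left(n{\left(9,-1 \right)},40 \right)}} = \frac{1}{3 \left(-7 - 1\right) + 3 \cdot 40} = \frac{1}{3 \left(-8\right) + 120} = \frac{1}{-24 + 120} = \frac{1}{96}$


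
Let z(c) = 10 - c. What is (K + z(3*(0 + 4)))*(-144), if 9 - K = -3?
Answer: -1440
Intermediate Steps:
K = 12 (K = 9 - 1*(-3) = 9 + 3 = 12)
(K + z(3*(0 + 4)))*(-144) = (12 + (10 - 3*(0 + 4)))*(-144) = (12 + (10 - 3*4))*(-144) = (12 + (10 - 1*12))*(-144) = (12 + (10 - 12))*(-144) = (12 - 2)*(-144) = 10*(-144) = -1440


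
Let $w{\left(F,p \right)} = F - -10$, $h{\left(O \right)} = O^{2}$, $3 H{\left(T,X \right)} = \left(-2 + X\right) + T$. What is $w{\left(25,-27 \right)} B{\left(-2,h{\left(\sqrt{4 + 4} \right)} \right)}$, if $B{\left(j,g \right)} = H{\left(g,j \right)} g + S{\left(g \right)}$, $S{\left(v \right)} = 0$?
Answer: $\frac{1120}{3} \approx 373.33$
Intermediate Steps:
$H{\left(T,X \right)} = - \frac{2}{3} + \frac{T}{3} + \frac{X}{3}$ ($H{\left(T,X \right)} = \frac{\left(-2 + X\right) + T}{3} = \frac{-2 + T + X}{3} = - \frac{2}{3} + \frac{T}{3} + \frac{X}{3}$)
$w{\left(F,p \right)} = 10 + F$ ($w{\left(F,p \right)} = F + 10 = 10 + F$)
$B{\left(j,g \right)} = g \left(- \frac{2}{3} + \frac{g}{3} + \frac{j}{3}\right)$ ($B{\left(j,g \right)} = \left(- \frac{2}{3} + \frac{g}{3} + \frac{j}{3}\right) g + 0 = g \left(- \frac{2}{3} + \frac{g}{3} + \frac{j}{3}\right) + 0 = g \left(- \frac{2}{3} + \frac{g}{3} + \frac{j}{3}\right)$)
$w{\left(25,-27 \right)} B{\left(-2,h{\left(\sqrt{4 + 4} \right)} \right)} = \left(10 + 25\right) \frac{\left(\sqrt{4 + 4}\right)^{2} \left(-2 + \left(\sqrt{4 + 4}\right)^{2} - 2\right)}{3} = 35 \frac{\left(\sqrt{8}\right)^{2} \left(-2 + \left(\sqrt{8}\right)^{2} - 2\right)}{3} = 35 \frac{\left(2 \sqrt{2}\right)^{2} \left(-2 + \left(2 \sqrt{2}\right)^{2} - 2\right)}{3} = 35 \cdot \frac{1}{3} \cdot 8 \left(-2 + 8 - 2\right) = 35 \cdot \frac{1}{3} \cdot 8 \cdot 4 = 35 \cdot \frac{32}{3} = \frac{1120}{3}$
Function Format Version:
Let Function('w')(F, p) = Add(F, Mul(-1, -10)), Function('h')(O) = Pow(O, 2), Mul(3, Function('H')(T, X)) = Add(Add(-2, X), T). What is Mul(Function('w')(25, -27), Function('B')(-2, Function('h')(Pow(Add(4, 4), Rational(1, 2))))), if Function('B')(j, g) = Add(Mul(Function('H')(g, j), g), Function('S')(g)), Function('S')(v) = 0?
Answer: Rational(1120, 3) ≈ 373.33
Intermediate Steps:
Function('H')(T, X) = Add(Rational(-2, 3), Mul(Rational(1, 3), T), Mul(Rational(1, 3), X)) (Function('H')(T, X) = Mul(Rational(1, 3), Add(Add(-2, X), T)) = Mul(Rational(1, 3), Add(-2, T, X)) = Add(Rational(-2, 3), Mul(Rational(1, 3), T), Mul(Rational(1, 3), X)))
Function('w')(F, p) = Add(10, F) (Function('w')(F, p) = Add(F, 10) = Add(10, F))
Function('B')(j, g) = Mul(g, Add(Rational(-2, 3), Mul(Rational(1, 3), g), Mul(Rational(1, 3), j))) (Function('B')(j, g) = Add(Mul(Add(Rational(-2, 3), Mul(Rational(1, 3), g), Mul(Rational(1, 3), j)), g), 0) = Add(Mul(g, Add(Rational(-2, 3), Mul(Rational(1, 3), g), Mul(Rational(1, 3), j))), 0) = Mul(g, Add(Rational(-2, 3), Mul(Rational(1, 3), g), Mul(Rational(1, 3), j))))
Mul(Function('w')(25, -27), Function('B')(-2, Function('h')(Pow(Add(4, 4), Rational(1, 2))))) = Mul(Add(10, 25), Mul(Rational(1, 3), Pow(Pow(Add(4, 4), Rational(1, 2)), 2), Add(-2, Pow(Pow(Add(4, 4), Rational(1, 2)), 2), -2))) = Mul(35, Mul(Rational(1, 3), Pow(Pow(8, Rational(1, 2)), 2), Add(-2, Pow(Pow(8, Rational(1, 2)), 2), -2))) = Mul(35, Mul(Rational(1, 3), Pow(Mul(2, Pow(2, Rational(1, 2))), 2), Add(-2, Pow(Mul(2, Pow(2, Rational(1, 2))), 2), -2))) = Mul(35, Mul(Rational(1, 3), 8, Add(-2, 8, -2))) = Mul(35, Mul(Rational(1, 3), 8, 4)) = Mul(35, Rational(32, 3)) = Rational(1120, 3)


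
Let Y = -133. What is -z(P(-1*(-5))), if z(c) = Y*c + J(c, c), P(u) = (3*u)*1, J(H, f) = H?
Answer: 1980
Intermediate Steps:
P(u) = 3*u
z(c) = -132*c (z(c) = -133*c + c = -132*c)
-z(P(-1*(-5))) = -(-132)*3*(-1*(-5)) = -(-132)*3*5 = -(-132)*15 = -1*(-1980) = 1980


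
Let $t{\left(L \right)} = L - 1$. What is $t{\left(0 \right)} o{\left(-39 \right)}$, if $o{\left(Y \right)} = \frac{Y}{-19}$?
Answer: $- \frac{39}{19} \approx -2.0526$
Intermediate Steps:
$o{\left(Y \right)} = - \frac{Y}{19}$ ($o{\left(Y \right)} = Y \left(- \frac{1}{19}\right) = - \frac{Y}{19}$)
$t{\left(L \right)} = -1 + L$
$t{\left(0 \right)} o{\left(-39 \right)} = \left(-1 + 0\right) \left(\left(- \frac{1}{19}\right) \left(-39\right)\right) = \left(-1\right) \frac{39}{19} = - \frac{39}{19}$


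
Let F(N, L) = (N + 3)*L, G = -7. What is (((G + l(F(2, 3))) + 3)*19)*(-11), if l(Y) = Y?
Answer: -2299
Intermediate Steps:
F(N, L) = L*(3 + N) (F(N, L) = (3 + N)*L = L*(3 + N))
(((G + l(F(2, 3))) + 3)*19)*(-11) = (((-7 + 3*(3 + 2)) + 3)*19)*(-11) = (((-7 + 3*5) + 3)*19)*(-11) = (((-7 + 15) + 3)*19)*(-11) = ((8 + 3)*19)*(-11) = (11*19)*(-11) = 209*(-11) = -2299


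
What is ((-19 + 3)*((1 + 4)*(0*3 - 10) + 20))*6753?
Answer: 3241440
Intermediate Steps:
((-19 + 3)*((1 + 4)*(0*3 - 10) + 20))*6753 = -16*(5*(0 - 10) + 20)*6753 = -16*(5*(-10) + 20)*6753 = -16*(-50 + 20)*6753 = -16*(-30)*6753 = 480*6753 = 3241440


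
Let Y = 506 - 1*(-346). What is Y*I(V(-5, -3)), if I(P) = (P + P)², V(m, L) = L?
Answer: 30672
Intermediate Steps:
Y = 852 (Y = 506 + 346 = 852)
I(P) = 4*P² (I(P) = (2*P)² = 4*P²)
Y*I(V(-5, -3)) = 852*(4*(-3)²) = 852*(4*9) = 852*36 = 30672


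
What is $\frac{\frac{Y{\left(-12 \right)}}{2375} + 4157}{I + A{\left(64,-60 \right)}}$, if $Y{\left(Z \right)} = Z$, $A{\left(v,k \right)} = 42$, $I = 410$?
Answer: $\frac{9872863}{1073500} \approx 9.1969$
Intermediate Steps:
$\frac{\frac{Y{\left(-12 \right)}}{2375} + 4157}{I + A{\left(64,-60 \right)}} = \frac{- \frac{12}{2375} + 4157}{410 + 42} = \frac{\left(-12\right) \frac{1}{2375} + 4157}{452} = \left(- \frac{12}{2375} + 4157\right) \frac{1}{452} = \frac{9872863}{2375} \cdot \frac{1}{452} = \frac{9872863}{1073500}$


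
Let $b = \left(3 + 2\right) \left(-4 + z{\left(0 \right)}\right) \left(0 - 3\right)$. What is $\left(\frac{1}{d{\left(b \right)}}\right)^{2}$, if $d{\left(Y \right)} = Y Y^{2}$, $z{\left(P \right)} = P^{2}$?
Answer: $\frac{1}{46656000000} \approx 2.1433 \cdot 10^{-11}$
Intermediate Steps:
$b = 60$ ($b = \left(3 + 2\right) \left(-4 + 0^{2}\right) \left(0 - 3\right) = 5 \left(-4 + 0\right) \left(-3\right) = 5 \left(\left(-4\right) \left(-3\right)\right) = 5 \cdot 12 = 60$)
$d{\left(Y \right)} = Y^{3}$
$\left(\frac{1}{d{\left(b \right)}}\right)^{2} = \left(\frac{1}{60^{3}}\right)^{2} = \left(\frac{1}{216000}\right)^{2} = \frac{1}{46656000000}$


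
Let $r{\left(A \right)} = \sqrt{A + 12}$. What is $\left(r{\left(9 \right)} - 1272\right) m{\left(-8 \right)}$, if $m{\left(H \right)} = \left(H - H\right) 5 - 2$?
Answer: $2544 - 2 \sqrt{21} \approx 2534.8$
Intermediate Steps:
$r{\left(A \right)} = \sqrt{12 + A}$
$m{\left(H \right)} = -2$ ($m{\left(H \right)} = 0 \cdot 5 - 2 = 0 - 2 = -2$)
$\left(r{\left(9 \right)} - 1272\right) m{\left(-8 \right)} = \left(\sqrt{12 + 9} - 1272\right) \left(-2\right) = \left(\sqrt{21} - 1272\right) \left(-2\right) = \left(-1272 + \sqrt{21}\right) \left(-2\right) = 2544 - 2 \sqrt{21}$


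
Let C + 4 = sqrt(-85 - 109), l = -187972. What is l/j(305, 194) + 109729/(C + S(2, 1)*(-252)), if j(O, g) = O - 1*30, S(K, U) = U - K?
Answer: (-187972*sqrt(194) + 16441581*I)/(275*(sqrt(194) - 248*I)) ≈ -242.47 - 24.771*I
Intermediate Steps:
C = -4 + I*sqrt(194) (C = -4 + sqrt(-85 - 109) = -4 + sqrt(-194) = -4 + I*sqrt(194) ≈ -4.0 + 13.928*I)
j(O, g) = -30 + O (j(O, g) = O - 30 = -30 + O)
l/j(305, 194) + 109729/(C + S(2, 1)*(-252)) = -187972/(-30 + 305) + 109729/((-4 + I*sqrt(194)) + (1 - 1*2)*(-252)) = -187972/275 + 109729/((-4 + I*sqrt(194)) + (1 - 2)*(-252)) = -187972*1/275 + 109729/((-4 + I*sqrt(194)) - 1*(-252)) = -187972/275 + 109729/((-4 + I*sqrt(194)) + 252) = -187972/275 + 109729/(248 + I*sqrt(194))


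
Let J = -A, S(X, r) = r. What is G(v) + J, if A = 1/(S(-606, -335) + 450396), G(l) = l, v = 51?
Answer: 22953110/450061 ≈ 51.000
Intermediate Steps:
A = 1/450061 (A = 1/(-335 + 450396) = 1/450061 ≈ 2.2219e-6)
J = -1/450061 (J = -1*1/450061 = -1/450061 ≈ -2.2219e-6)
G(v) + J = 51 - 1/450061 = 22953110/450061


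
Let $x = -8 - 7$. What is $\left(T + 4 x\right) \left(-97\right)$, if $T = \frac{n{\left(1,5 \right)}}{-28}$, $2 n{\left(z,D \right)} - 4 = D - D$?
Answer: $\frac{81577}{14} \approx 5826.9$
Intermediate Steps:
$x = -15$
$n{\left(z,D \right)} = 2$ ($n{\left(z,D \right)} = 2 + \frac{D - D}{2} = 2 + \frac{1}{2} \cdot 0 = 2 + 0 = 2$)
$T = - \frac{1}{14}$ ($T = \frac{2}{-28} = 2 \left(- \frac{1}{28}\right) = - \frac{1}{14} \approx -0.071429$)
$\left(T + 4 x\right) \left(-97\right) = \left(- \frac{1}{14} + 4 \left(-15\right)\right) \left(-97\right) = \left(- \frac{1}{14} - 60\right) \left(-97\right) = \left(- \frac{841}{14}\right) \left(-97\right) = \frac{81577}{14}$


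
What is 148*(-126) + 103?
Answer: -18545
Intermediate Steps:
148*(-126) + 103 = -18648 + 103 = -18545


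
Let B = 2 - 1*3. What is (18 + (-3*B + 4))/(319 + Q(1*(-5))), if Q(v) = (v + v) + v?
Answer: 25/304 ≈ 0.082237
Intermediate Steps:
B = -1 (B = 2 - 3 = -1)
Q(v) = 3*v (Q(v) = 2*v + v = 3*v)
(18 + (-3*B + 4))/(319 + Q(1*(-5))) = (18 + (-3*(-1) + 4))/(319 + 3*(1*(-5))) = (18 + (3 + 4))/(319 + 3*(-5)) = (18 + 7)/(319 - 15) = 25/304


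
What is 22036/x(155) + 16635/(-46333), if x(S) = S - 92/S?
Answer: 22550848955/158412527 ≈ 142.36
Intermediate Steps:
x(S) = S - 92/S
22036/x(155) + 16635/(-46333) = 22036/(155 - 92/155) + 16635/(-46333) = 22036/(155 - 92*1/155) + 16635*(-1/46333) = 22036/(155 - 92/155) - 16635/46333 = 22036/(23933/155) - 16635/46333 = 22036*(155/23933) - 16635/46333 = 487940/3419 - 16635/46333 = 22550848955/158412527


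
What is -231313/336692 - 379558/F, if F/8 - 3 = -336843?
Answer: -61941203153/113411333280 ≈ -0.54616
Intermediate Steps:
F = -2694720 (F = 24 + 8*(-336843) = 24 - 2694744 = -2694720)
-231313/336692 - 379558/F = -231313/336692 - 379558/(-2694720) = -231313*1/336692 - 379558*(-1/2694720) = -231313/336692 + 189779/1347360 = -61941203153/113411333280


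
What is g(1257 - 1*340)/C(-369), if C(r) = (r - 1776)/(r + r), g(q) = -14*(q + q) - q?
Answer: -6541878/715 ≈ -9149.5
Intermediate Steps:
g(q) = -29*q (g(q) = -28*q - q = -29*q)
C(r) = (-1776 + r)/(2*r) (C(r) = (-1776 + r)/((2*r)) = (-1776 + r)*(1/(2*r)) = (-1776 + r)/(2*r))
g(1257 - 1*340)/C(-369) = (-29*(1257 - 1*340))/(((½)*(-1776 - 369)/(-369))) = (-29*(1257 - 340))/(((½)*(-1/369)*(-2145))) = (-29*917)/(715/246) = -26593*246/715 = -6541878/715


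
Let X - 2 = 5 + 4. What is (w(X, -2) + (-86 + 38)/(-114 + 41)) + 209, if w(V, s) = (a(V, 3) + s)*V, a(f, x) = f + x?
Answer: 24941/73 ≈ 341.66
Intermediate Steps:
X = 11 (X = 2 + (5 + 4) = 2 + 9 = 11)
w(V, s) = V*(3 + V + s) (w(V, s) = ((V + 3) + s)*V = ((3 + V) + s)*V = (3 + V + s)*V = V*(3 + V + s))
(w(X, -2) + (-86 + 38)/(-114 + 41)) + 209 = (11*(3 + 11 - 2) + (-86 + 38)/(-114 + 41)) + 209 = (11*12 - 48/(-73)) + 209 = (132 - 48*(-1/73)) + 209 = (132 + 48/73) + 209 = 9684/73 + 209 = 24941/73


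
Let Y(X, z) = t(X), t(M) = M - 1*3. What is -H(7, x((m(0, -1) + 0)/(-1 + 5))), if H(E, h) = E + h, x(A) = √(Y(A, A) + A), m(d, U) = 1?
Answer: -7 - I*√10/2 ≈ -7.0 - 1.5811*I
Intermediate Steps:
t(M) = -3 + M (t(M) = M - 3 = -3 + M)
Y(X, z) = -3 + X
x(A) = √(-3 + 2*A) (x(A) = √((-3 + A) + A) = √(-3 + 2*A))
-H(7, x((m(0, -1) + 0)/(-1 + 5))) = -(7 + √(-3 + 2*((1 + 0)/(-1 + 5)))) = -(7 + √(-3 + 2*(1/4))) = -(7 + √(-3 + 2*(1*(¼)))) = -(7 + √(-3 + 2*(¼))) = -(7 + √(-3 + ½)) = -(7 + √(-5/2)) = -(7 + I*√10/2) = -7 - I*√10/2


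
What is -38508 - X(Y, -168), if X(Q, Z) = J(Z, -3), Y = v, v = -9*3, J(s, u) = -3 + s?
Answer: -38337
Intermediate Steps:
v = -27
Y = -27
X(Q, Z) = -3 + Z
-38508 - X(Y, -168) = -38508 - (-3 - 168) = -38508 - 1*(-171) = -38508 + 171 = -38337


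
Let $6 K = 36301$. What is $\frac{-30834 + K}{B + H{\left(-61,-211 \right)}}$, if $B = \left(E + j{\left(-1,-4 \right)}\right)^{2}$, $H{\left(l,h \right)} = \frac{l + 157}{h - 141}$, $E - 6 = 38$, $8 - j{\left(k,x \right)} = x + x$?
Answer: $- \frac{1635733}{237582} \approx -6.8849$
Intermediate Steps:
$j{\left(k,x \right)} = 8 - 2 x$ ($j{\left(k,x \right)} = 8 - \left(x + x\right) = 8 - 2 x$)
$E = 44$ ($E = 6 + 38 = 44$)
$K = \frac{36301}{6}$ ($K = \frac{1}{6} \cdot 36301 = \frac{36301}{6} \approx 6050.2$)
$H{\left(l,h \right)} = \frac{157 + l}{-141 + h}$
$B = 3600$ ($B = \left(44 + \left(8 - -8\right)\right)^{2} = \left(44 + \left(8 + 8\right)\right)^{2} = \left(44 + 16\right)^{2} = 60^{2} = 3600$)
$\frac{-30834 + K}{B + H{\left(-61,-211 \right)}} = \frac{-30834 + \frac{36301}{6}}{3600 + \frac{157 - 61}{-141 - 211}} = - \frac{148703}{6 \left(3600 + \frac{1}{-352} \cdot 96\right)} = - \frac{148703}{6 \left(3600 - \frac{3}{11}\right)} = - \frac{148703}{6 \cdot \frac{39597}{11}} = \left(- \frac{148703}{6}\right) \frac{11}{39597} = - \frac{1635733}{237582}$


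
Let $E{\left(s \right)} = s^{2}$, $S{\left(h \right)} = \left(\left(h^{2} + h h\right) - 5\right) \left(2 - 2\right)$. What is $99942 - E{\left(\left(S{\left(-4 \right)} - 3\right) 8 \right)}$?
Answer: $99366$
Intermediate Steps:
$S{\left(h \right)} = 0$ ($S{\left(h \right)} = \left(\left(h^{2} + h^{2}\right) - 5\right) 0 = \left(2 h^{2} - 5\right) 0 = \left(-5 + 2 h^{2}\right) 0 = 0$)
$99942 - E{\left(\left(S{\left(-4 \right)} - 3\right) 8 \right)} = 99942 - \left(\left(0 - 3\right) 8\right)^{2} = 99942 - \left(\left(-3\right) 8\right)^{2} = 99942 - \left(-24\right)^{2} = 99942 - 576 = 99366$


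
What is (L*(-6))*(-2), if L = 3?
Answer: 36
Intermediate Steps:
(L*(-6))*(-2) = (3*(-6))*(-2) = -18*(-2) = 36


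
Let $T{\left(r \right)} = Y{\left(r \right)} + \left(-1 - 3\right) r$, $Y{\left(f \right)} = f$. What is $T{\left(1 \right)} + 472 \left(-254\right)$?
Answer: $-119891$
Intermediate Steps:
$T{\left(r \right)} = - 3 r$ ($T{\left(r \right)} = r + \left(-1 - 3\right) r = r - 4 r = - 3 r$)
$T{\left(1 \right)} + 472 \left(-254\right) = \left(-3\right) 1 + 472 \left(-254\right) = -3 - 119888 = -119891$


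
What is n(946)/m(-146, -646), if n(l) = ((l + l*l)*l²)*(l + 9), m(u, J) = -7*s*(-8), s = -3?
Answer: -95705472737545/21 ≈ -4.5574e+12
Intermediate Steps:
m(u, J) = -168 (m(u, J) = -7*(-3)*(-8) = 21*(-8) = -168)
n(l) = l²*(9 + l)*(l + l²) (n(l) = ((l + l²)*l²)*(9 + l) = (l²*(l + l²))*(9 + l) = l²*(9 + l)*(l + l²))
n(946)/m(-146, -646) = (946³*(9 + 946² + 10*946))/(-168) = (846590536*(9 + 894916 + 9460))*(-1/168) = (846590536*904385)*(-1/168) = 765643781900360*(-1/168) = -95705472737545/21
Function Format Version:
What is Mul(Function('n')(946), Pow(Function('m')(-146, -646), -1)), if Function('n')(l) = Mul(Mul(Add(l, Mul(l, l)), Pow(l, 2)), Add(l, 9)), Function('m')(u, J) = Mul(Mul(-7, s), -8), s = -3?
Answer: Rational(-95705472737545, 21) ≈ -4.5574e+12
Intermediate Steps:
Function('m')(u, J) = -168 (Function('m')(u, J) = Mul(Mul(-7, -3), -8) = Mul(21, -8) = -168)
Function('n')(l) = Mul(Pow(l, 2), Add(9, l), Add(l, Pow(l, 2))) (Function('n')(l) = Mul(Mul(Add(l, Pow(l, 2)), Pow(l, 2)), Add(9, l)) = Mul(Mul(Pow(l, 2), Add(l, Pow(l, 2))), Add(9, l)) = Mul(Pow(l, 2), Add(9, l), Add(l, Pow(l, 2))))
Mul(Function('n')(946), Pow(Function('m')(-146, -646), -1)) = Mul(Mul(Pow(946, 3), Add(9, Pow(946, 2), Mul(10, 946))), Pow(-168, -1)) = Mul(Mul(846590536, Add(9, 894916, 9460)), Rational(-1, 168)) = Mul(Mul(846590536, 904385), Rational(-1, 168)) = Mul(765643781900360, Rational(-1, 168)) = Rational(-95705472737545, 21)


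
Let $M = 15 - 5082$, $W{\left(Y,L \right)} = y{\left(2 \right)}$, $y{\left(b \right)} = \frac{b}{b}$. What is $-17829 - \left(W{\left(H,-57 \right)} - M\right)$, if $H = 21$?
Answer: $-22897$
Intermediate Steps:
$y{\left(b \right)} = 1$
$W{\left(Y,L \right)} = 1$
$M = -5067$ ($M = 15 - 5082 = -5067$)
$-17829 - \left(W{\left(H,-57 \right)} - M\right) = -17829 - \left(1 - -5067\right) = -17829 - \left(1 + 5067\right) = -17829 - 5068 = -22897$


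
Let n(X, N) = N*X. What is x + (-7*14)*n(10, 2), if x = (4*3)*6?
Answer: -1888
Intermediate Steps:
x = 72 (x = 12*6 = 72)
x + (-7*14)*n(10, 2) = 72 + (-7*14)*(2*10) = 72 - 98*20 = 72 - 1960 = -1888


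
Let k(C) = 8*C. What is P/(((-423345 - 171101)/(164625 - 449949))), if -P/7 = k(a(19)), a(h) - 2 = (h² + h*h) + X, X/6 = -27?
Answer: -4489858464/297223 ≈ -15106.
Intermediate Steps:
X = -162 (X = 6*(-27) = -162)
a(h) = -160 + 2*h² (a(h) = 2 + ((h² + h*h) - 162) = 2 + ((h² + h²) - 162) = 2 + (2*h² - 162) = 2 + (-162 + 2*h²) = -160 + 2*h²)
P = -31472 (P = -56*(-160 + 2*19²) = -56*(-160 + 2*361) = -56*(-160 + 722) = -56*562 = -7*4496 = -31472)
P/(((-423345 - 171101)/(164625 - 449949))) = -31472*(164625 - 449949)/(-423345 - 171101) = -31472/((-594446/(-285324))) = -31472/((-594446*(-1/285324))) = -31472/297223/142662 = -31472*142662/297223 = -4489858464/297223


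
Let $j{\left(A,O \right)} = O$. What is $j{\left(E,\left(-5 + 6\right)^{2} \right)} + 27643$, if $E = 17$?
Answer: $27644$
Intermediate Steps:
$j{\left(E,\left(-5 + 6\right)^{2} \right)} + 27643 = \left(-5 + 6\right)^{2} + 27643 = 1^{2} + 27643 = 1 + 27643 = 27644$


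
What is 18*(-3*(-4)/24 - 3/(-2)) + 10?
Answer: 46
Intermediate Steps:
18*(-3*(-4)/24 - 3/(-2)) + 10 = 18*(12*(1/24) - 3*(-½)) + 10 = 18*(½ + 3/2) + 10 = 18*2 + 10 = 36 + 10 = 46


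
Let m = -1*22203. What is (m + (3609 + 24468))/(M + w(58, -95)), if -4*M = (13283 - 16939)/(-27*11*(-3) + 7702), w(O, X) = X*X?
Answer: 1529554/2350083 ≈ 0.65085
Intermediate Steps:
w(O, X) = X**2
m = -22203
M = 914/8593 (M = -(13283 - 16939)/(4*(-27*11*(-3) + 7702)) = -(-914)/(-297*(-3) + 7702) = -(-914)/(891 + 7702) = -(-914)/8593 = -1/4*(-3656/8593) = 914/8593 ≈ 0.10637)
(m + (3609 + 24468))/(M + w(58, -95)) = (-22203 + (3609 + 24468))/(914/8593 + (-95)**2) = (-22203 + 28077)/(914/8593 + 9025) = 5874/(77552739/8593) = 5874*(8593/77552739) = 1529554/2350083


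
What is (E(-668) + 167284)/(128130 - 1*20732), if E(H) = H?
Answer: 83308/53699 ≈ 1.5514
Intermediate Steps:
(E(-668) + 167284)/(128130 - 1*20732) = (-668 + 167284)/(128130 - 1*20732) = 166616/(128130 - 20732) = 166616/107398 = 166616*(1/107398) = 83308/53699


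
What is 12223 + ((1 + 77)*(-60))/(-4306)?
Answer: 26318459/2153 ≈ 12224.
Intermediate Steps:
12223 + ((1 + 77)*(-60))/(-4306) = 12223 + (78*(-60))*(-1/4306) = 12223 - 4680*(-1/4306) = 12223 + 2340/2153 = 26318459/2153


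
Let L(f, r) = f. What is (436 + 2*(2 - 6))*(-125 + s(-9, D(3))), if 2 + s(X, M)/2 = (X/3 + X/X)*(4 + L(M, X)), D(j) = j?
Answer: -67196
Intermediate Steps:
s(X, M) = -4 + 2*(1 + X/3)*(4 + M) (s(X, M) = -4 + 2*((X/3 + X/X)*(4 + M)) = -4 + 2*((X*(⅓) + 1)*(4 + M)) = -4 + 2*((X/3 + 1)*(4 + M)) = -4 + 2*((1 + X/3)*(4 + M)) = -4 + 2*(1 + X/3)*(4 + M))
(436 + 2*(2 - 6))*(-125 + s(-9, D(3))) = (436 + 2*(2 - 6))*(-125 + (4 + 2*3 + (8/3)*(-9) + (⅔)*3*(-9))) = (436 + 2*(-4))*(-125 + (4 + 6 - 24 - 18)) = (436 - 8)*(-125 - 32) = 428*(-157) = -67196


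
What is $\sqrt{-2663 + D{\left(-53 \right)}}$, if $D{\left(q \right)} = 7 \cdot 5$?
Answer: $6 i \sqrt{73} \approx 51.264 i$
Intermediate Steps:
$D{\left(q \right)} = 35$
$\sqrt{-2663 + D{\left(-53 \right)}} = \sqrt{-2663 + 35} = \sqrt{-2628} = 6 i \sqrt{73}$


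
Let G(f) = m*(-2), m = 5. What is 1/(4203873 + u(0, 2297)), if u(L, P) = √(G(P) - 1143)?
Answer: 4203873/17672548201282 - I*√1153/17672548201282 ≈ 2.3788e-7 - 1.9214e-12*I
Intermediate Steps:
G(f) = -10 (G(f) = 5*(-2) = -10)
u(L, P) = I*√1153 (u(L, P) = √(-10 - 1143) = √(-1153) = I*√1153)
1/(4203873 + u(0, 2297)) = 1/(4203873 + I*√1153)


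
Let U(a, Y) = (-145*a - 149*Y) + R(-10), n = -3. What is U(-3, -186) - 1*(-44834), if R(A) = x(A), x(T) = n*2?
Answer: 72977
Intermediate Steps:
x(T) = -6 (x(T) = -3*2 = -6)
R(A) = -6
U(a, Y) = -6 - 149*Y - 145*a (U(a, Y) = (-145*a - 149*Y) - 6 = (-149*Y - 145*a) - 6 = -6 - 149*Y - 145*a)
U(-3, -186) - 1*(-44834) = (-6 - 149*(-186) - 145*(-3)) - 1*(-44834) = (-6 + 27714 + 435) + 44834 = 28143 + 44834 = 72977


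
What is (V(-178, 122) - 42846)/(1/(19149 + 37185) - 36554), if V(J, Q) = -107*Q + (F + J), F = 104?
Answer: 3153239316/2059233035 ≈ 1.5313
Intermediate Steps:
V(J, Q) = 104 + J - 107*Q (V(J, Q) = -107*Q + (104 + J) = 104 + J - 107*Q)
(V(-178, 122) - 42846)/(1/(19149 + 37185) - 36554) = ((104 - 178 - 107*122) - 42846)/(1/(19149 + 37185) - 36554) = ((104 - 178 - 13054) - 42846)/(1/56334 - 36554) = (-13128 - 42846)/(1/56334 - 36554) = -55974/(-2059233035/56334) = -55974*(-56334/2059233035) = 3153239316/2059233035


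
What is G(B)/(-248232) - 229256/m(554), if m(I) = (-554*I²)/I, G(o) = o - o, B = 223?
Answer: 57314/76729 ≈ 0.74697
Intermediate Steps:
G(o) = 0
m(I) = -554*I
G(B)/(-248232) - 229256/m(554) = 0/(-248232) - 229256/((-554*554)) = 0*(-1/248232) - 229256/(-306916) = 0 - 229256*(-1/306916) = 0 + 57314/76729 = 57314/76729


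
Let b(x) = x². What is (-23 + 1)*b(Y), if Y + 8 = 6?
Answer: -88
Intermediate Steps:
Y = -2 (Y = -8 + 6 = -2)
(-23 + 1)*b(Y) = (-23 + 1)*(-2)² = -22*4 = -88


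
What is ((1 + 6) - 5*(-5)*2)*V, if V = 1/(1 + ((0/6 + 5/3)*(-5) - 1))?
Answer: -171/25 ≈ -6.8400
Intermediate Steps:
V = -3/25 (V = 1/(1 + ((0*(⅙) + 5*(⅓))*(-5) - 1)) = 1/(1 + ((0 + 5/3)*(-5) - 1)) = 1/(1 + ((5/3)*(-5) - 1)) = 1/(1 + (-25/3 - 1)) = 1/(1 - 28/3) = 1/(-25/3) = -3/25 ≈ -0.12000)
((1 + 6) - 5*(-5)*2)*V = ((1 + 6) - 5*(-5)*2)*(-3/25) = (7 + 25*2)*(-3/25) = (7 + 50)*(-3/25) = 57*(-3/25) = -171/25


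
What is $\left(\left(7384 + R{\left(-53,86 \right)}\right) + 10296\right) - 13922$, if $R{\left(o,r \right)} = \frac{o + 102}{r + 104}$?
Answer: $\frac{714069}{190} \approx 3758.3$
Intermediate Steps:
$R{\left(o,r \right)} = \frac{102 + o}{104 + r}$
$\left(\left(7384 + R{\left(-53,86 \right)}\right) + 10296\right) - 13922 = \left(\left(7384 + \frac{102 - 53}{104 + 86}\right) + 10296\right) - 13922 = \left(\left(7384 + \frac{1}{190} \cdot 49\right) + 10296\right) - 13922 = \left(\left(7384 + \frac{49}{190}\right) + 10296\right) - 13922 = \left(\frac{1403009}{190} + 10296\right) - 13922 = \frac{3359249}{190} - 13922 = \frac{714069}{190}$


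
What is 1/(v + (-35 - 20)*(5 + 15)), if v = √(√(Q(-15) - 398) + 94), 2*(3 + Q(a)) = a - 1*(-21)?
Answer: -1/(1100 - √(94 + I*√398)) ≈ -0.00091722 - 8.6077e-7*I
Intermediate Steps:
Q(a) = 15/2 + a/2 (Q(a) = -3 + (a - 1*(-21))/2 = -3 + (a + 21)/2 = -3 + (21 + a)/2 = -3 + (21/2 + a/2) = 15/2 + a/2)
v = √(94 + I*√398) (v = √(√((15/2 + (½)*(-15)) - 398) + 94) = √(√((15/2 - 15/2) - 398) + 94) = √(√(0 - 398) + 94) = √(√(-398) + 94) = √(I*√398 + 94) = √(94 + I*√398) ≈ 9.7492 + 1.0232*I)
1/(v + (-35 - 20)*(5 + 15)) = 1/(√(94 + I*√398) + (-35 - 20)*(5 + 15)) = 1/(√(94 + I*√398) - 55*20) = 1/(√(94 + I*√398) - 1100) = 1/(-1100 + √(94 + I*√398))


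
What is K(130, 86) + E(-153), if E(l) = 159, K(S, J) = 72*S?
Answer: 9519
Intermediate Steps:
K(130, 86) + E(-153) = 72*130 + 159 = 9360 + 159 = 9519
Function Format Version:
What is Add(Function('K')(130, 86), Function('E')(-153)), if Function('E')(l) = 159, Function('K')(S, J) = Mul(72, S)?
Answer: 9519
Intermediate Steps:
Add(Function('K')(130, 86), Function('E')(-153)) = Add(Mul(72, 130), 159) = Add(9360, 159) = 9519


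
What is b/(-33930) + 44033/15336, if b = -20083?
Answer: 100112921/28908360 ≈ 3.4631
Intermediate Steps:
b/(-33930) + 44033/15336 = -20083/(-33930) + 44033/15336 = -20083*(-1/33930) + 44033*(1/15336) = 20083/33930 + 44033/15336 = 100112921/28908360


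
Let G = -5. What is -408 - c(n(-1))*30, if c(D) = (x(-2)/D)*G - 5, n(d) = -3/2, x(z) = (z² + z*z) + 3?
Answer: -1358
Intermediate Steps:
x(z) = 3 + 2*z² (x(z) = (z² + z²) + 3 = 2*z² + 3 = 3 + 2*z²)
n(d) = -3/2 (n(d) = -3*½ = -3/2)
c(D) = -5 - 55/D (c(D) = ((3 + 2*(-2)²)/D)*(-5) - 5 = ((3 + 2*4)/D)*(-5) - 5 = ((3 + 8)/D)*(-5) - 5 = (11/D)*(-5) - 5 = -55/D - 5 = -5 - 55/D)
-408 - c(n(-1))*30 = -408 - (-5 - 55/(-3/2))*30 = -408 - (-5 - 55*(-⅔))*30 = -408 - (-5 + 110/3)*30 = -408 - 95*30/3 = -408 - 1*950 = -408 - 950 = -1358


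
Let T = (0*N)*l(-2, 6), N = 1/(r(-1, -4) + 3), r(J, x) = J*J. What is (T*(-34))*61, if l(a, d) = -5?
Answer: 0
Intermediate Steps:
r(J, x) = J²
N = ¼ (N = 1/((-1)² + 3) = 1/(1 + 3) = 1/4 = ¼ ≈ 0.25000)
T = 0 (T = (0*(¼))*(-5) = 0*(-5) = 0)
(T*(-34))*61 = (0*(-34))*61 = 0*61 = 0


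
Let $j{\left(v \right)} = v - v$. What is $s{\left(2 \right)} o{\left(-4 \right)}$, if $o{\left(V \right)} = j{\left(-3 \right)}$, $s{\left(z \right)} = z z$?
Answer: $0$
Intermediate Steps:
$s{\left(z \right)} = z^{2}$
$j{\left(v \right)} = 0$
$o{\left(V \right)} = 0$
$s{\left(2 \right)} o{\left(-4 \right)} = 2^{2} \cdot 0 = 4 \cdot 0 = 0$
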